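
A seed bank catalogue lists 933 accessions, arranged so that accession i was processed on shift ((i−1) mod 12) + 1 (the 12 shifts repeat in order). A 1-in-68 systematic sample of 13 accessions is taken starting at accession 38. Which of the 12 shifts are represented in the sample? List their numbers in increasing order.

2, 6, 10

Consecutive selections differ by k = 68, so their shift numbers differ by 68 mod 12 = 8.
gcd(68, 12) = 4, so the sample visits 12/4 = 3 distinct residues mod 12.
Start 38 is shift 2; the shifts hit are 2, 6, 10.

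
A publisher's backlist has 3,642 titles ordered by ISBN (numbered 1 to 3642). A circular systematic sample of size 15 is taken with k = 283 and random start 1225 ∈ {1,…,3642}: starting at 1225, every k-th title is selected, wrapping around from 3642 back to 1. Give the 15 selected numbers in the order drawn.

Selection 1: 1225
Selection 2: 1225 + 283 = 1508
Selection 3: 1508 + 283 = 1791
Selection 4: 1791 + 283 = 2074
Selection 5: 2074 + 283 = 2357
Selection 6: 2357 + 283 = 2640
Selection 7: 2640 + 283 = 2923
Selection 8: 2923 + 283 = 3206
Selection 9: 3206 + 283 = 3489
Selection 10: 3489 + 283 = 3772 → 3772 − 3642 = 130
Selection 11: 130 + 283 = 413
Selection 12: 413 + 283 = 696
Selection 13: 696 + 283 = 979
Selection 14: 979 + 283 = 1262
Selection 15: 1262 + 283 = 1545

1225, 1508, 1791, 2074, 2357, 2640, 2923, 3206, 3489, 130, 413, 696, 979, 1262, 1545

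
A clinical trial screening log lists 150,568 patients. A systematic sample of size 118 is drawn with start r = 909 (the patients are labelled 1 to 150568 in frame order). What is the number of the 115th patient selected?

k = 150568/118 = 1276
115th selection = r + (115−1)·k = 909 + 114×1276 = 909 + 145464 = 146373

146373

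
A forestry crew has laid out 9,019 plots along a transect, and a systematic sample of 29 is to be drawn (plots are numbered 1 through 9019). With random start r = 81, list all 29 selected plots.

k = N/n = 9019/29 = 311
plot 1: 81
plot 2: 81 + 311 = 392
plot 3: 392 + 311 = 703
plot 4: 703 + 311 = 1014
plot 5: 1014 + 311 = 1325
plot 6: 1325 + 311 = 1636
plot 7: 1636 + 311 = 1947
plot 8: 1947 + 311 = 2258
plot 9: 2258 + 311 = 2569
plot 10: 2569 + 311 = 2880
plot 11: 2880 + 311 = 3191
plot 12: 3191 + 311 = 3502
plot 13: 3502 + 311 = 3813
plot 14: 3813 + 311 = 4124
plot 15: 4124 + 311 = 4435
plot 16: 4435 + 311 = 4746
plot 17: 4746 + 311 = 5057
plot 18: 5057 + 311 = 5368
plot 19: 5368 + 311 = 5679
plot 20: 5679 + 311 = 5990
plot 21: 5990 + 311 = 6301
plot 22: 6301 + 311 = 6612
plot 23: 6612 + 311 = 6923
plot 24: 6923 + 311 = 7234
plot 25: 7234 + 311 = 7545
plot 26: 7545 + 311 = 7856
plot 27: 7856 + 311 = 8167
plot 28: 8167 + 311 = 8478
plot 29: 8478 + 311 = 8789

81, 392, 703, 1014, 1325, 1636, 1947, 2258, 2569, 2880, 3191, 3502, 3813, 4124, 4435, 4746, 5057, 5368, 5679, 5990, 6301, 6612, 6923, 7234, 7545, 7856, 8167, 8478, 8789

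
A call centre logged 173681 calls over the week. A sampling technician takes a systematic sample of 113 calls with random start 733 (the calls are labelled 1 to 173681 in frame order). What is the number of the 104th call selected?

k = 173681/113 = 1537
104th selection = r + (104−1)·k = 733 + 103×1537 = 733 + 158311 = 159044

159044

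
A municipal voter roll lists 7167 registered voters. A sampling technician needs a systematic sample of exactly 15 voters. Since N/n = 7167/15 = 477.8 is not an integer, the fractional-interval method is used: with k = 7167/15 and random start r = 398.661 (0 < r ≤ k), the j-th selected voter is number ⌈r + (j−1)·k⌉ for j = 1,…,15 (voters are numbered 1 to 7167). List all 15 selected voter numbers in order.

399, 877, 1355, 1833, 2310, 2788, 3266, 3744, 4222, 4699, 5177, 5655, 6133, 6611, 7088

j=1: r + 0k = 398.661 → ⌈·⌉ = 399
j=2: r + 1k = 876.461 → ⌈·⌉ = 877
j=3: r + 2k = 1354.261 → ⌈·⌉ = 1355
j=4: r + 3k = 1832.061 → ⌈·⌉ = 1833
j=5: r + 4k = 2309.861 → ⌈·⌉ = 2310
j=6: r + 5k = 2787.661 → ⌈·⌉ = 2788
j=7: r + 6k = 3265.461 → ⌈·⌉ = 3266
j=8: r + 7k = 3743.261 → ⌈·⌉ = 3744
j=9: r + 8k = 4221.061 → ⌈·⌉ = 4222
j=10: r + 9k = 4698.861 → ⌈·⌉ = 4699
j=11: r + 10k = 5176.661 → ⌈·⌉ = 5177
j=12: r + 11k = 5654.461 → ⌈·⌉ = 5655
j=13: r + 12k = 6132.261 → ⌈·⌉ = 6133
j=14: r + 13k = 6610.061 → ⌈·⌉ = 6611
j=15: r + 14k = 7087.861 → ⌈·⌉ = 7088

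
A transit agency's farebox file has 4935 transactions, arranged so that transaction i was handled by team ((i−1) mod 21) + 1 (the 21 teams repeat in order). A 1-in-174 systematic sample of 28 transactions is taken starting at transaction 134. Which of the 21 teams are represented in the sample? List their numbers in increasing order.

2, 5, 8, 11, 14, 17, 20

Consecutive selections differ by k = 174, so their team numbers differ by 174 mod 21 = 6.
gcd(174, 21) = 3, so the sample visits 21/3 = 7 distinct residues mod 21.
Start 134 is team 8; the teams hit are 2, 5, 8, 11, 14, 17, 20.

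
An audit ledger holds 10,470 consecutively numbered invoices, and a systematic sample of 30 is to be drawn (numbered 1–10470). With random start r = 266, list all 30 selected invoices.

266, 615, 964, 1313, 1662, 2011, 2360, 2709, 3058, 3407, 3756, 4105, 4454, 4803, 5152, 5501, 5850, 6199, 6548, 6897, 7246, 7595, 7944, 8293, 8642, 8991, 9340, 9689, 10038, 10387

k = N/n = 10470/30 = 349
invoice 1: 266
invoice 2: 266 + 349 = 615
invoice 3: 615 + 349 = 964
invoice 4: 964 + 349 = 1313
invoice 5: 1313 + 349 = 1662
invoice 6: 1662 + 349 = 2011
invoice 7: 2011 + 349 = 2360
invoice 8: 2360 + 349 = 2709
invoice 9: 2709 + 349 = 3058
invoice 10: 3058 + 349 = 3407
invoice 11: 3407 + 349 = 3756
invoice 12: 3756 + 349 = 4105
invoice 13: 4105 + 349 = 4454
invoice 14: 4454 + 349 = 4803
invoice 15: 4803 + 349 = 5152
invoice 16: 5152 + 349 = 5501
invoice 17: 5501 + 349 = 5850
invoice 18: 5850 + 349 = 6199
invoice 19: 6199 + 349 = 6548
invoice 20: 6548 + 349 = 6897
invoice 21: 6897 + 349 = 7246
invoice 22: 7246 + 349 = 7595
invoice 23: 7595 + 349 = 7944
invoice 24: 7944 + 349 = 8293
invoice 25: 8293 + 349 = 8642
invoice 26: 8642 + 349 = 8991
invoice 27: 8991 + 349 = 9340
invoice 28: 9340 + 349 = 9689
invoice 29: 9689 + 349 = 10038
invoice 30: 10038 + 349 = 10387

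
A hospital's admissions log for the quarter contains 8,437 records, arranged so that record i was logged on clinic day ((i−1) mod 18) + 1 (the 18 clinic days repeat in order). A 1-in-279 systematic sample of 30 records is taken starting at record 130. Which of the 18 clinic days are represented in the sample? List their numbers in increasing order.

Consecutive selections differ by k = 279, so their clinic day numbers differ by 279 mod 18 = 9.
gcd(279, 18) = 9, so the sample visits 18/9 = 2 distinct residues mod 18.
Start 130 is clinic day 4; the clinic days hit are 4, 13.

4, 13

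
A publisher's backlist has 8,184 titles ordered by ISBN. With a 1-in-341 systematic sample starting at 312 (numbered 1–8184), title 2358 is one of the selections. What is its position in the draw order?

7

k = 341
position = (2358 − 312)/341 + 1 = 2046/341 + 1 = 6 + 1 = 7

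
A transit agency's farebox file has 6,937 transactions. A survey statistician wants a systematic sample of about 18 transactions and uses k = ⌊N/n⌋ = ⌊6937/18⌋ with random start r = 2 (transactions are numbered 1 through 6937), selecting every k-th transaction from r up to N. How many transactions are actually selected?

19

k = ⌊6937/18⌋ = 385
Achieved size = ⌊(6937 − 2)/385⌋ + 1 = ⌊6935/385⌋ + 1 = 18 + 1 = 19
(last selection: 2 + 18×385 = 6932 ≤ 6937; next would be 7317 > 6937)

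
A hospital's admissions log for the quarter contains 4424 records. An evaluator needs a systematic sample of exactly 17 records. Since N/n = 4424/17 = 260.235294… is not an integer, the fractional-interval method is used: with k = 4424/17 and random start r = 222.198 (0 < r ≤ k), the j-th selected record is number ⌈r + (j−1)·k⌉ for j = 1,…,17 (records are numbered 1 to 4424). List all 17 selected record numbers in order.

j=1: r + 0k = 222.198 → ⌈·⌉ = 223
j=2: r + 1k = 482.433294… → ⌈·⌉ = 483
j=3: r + 2k = 742.668588… → ⌈·⌉ = 743
j=4: r + 3k = 1002.903882… → ⌈·⌉ = 1003
j=5: r + 4k = 1263.139176… → ⌈·⌉ = 1264
j=6: r + 5k = 1523.374470… → ⌈·⌉ = 1524
j=7: r + 6k = 1783.609764… → ⌈·⌉ = 1784
j=8: r + 7k = 2043.845058… → ⌈·⌉ = 2044
j=9: r + 8k = 2304.080352… → ⌈·⌉ = 2305
j=10: r + 9k = 2564.315647… → ⌈·⌉ = 2565
j=11: r + 10k = 2824.550941… → ⌈·⌉ = 2825
j=12: r + 11k = 3084.786235… → ⌈·⌉ = 3085
j=13: r + 12k = 3345.021529… → ⌈·⌉ = 3346
j=14: r + 13k = 3605.256823… → ⌈·⌉ = 3606
j=15: r + 14k = 3865.492117… → ⌈·⌉ = 3866
j=16: r + 15k = 4125.727411… → ⌈·⌉ = 4126
j=17: r + 16k = 4385.962705… → ⌈·⌉ = 4386

223, 483, 743, 1003, 1264, 1524, 1784, 2044, 2305, 2565, 2825, 3085, 3346, 3606, 3866, 4126, 4386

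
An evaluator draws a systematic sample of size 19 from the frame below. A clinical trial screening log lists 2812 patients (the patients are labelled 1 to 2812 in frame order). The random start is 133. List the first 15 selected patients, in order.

133, 281, 429, 577, 725, 873, 1021, 1169, 1317, 1465, 1613, 1761, 1909, 2057, 2205

k = N/n = 2812/19 = 148
patient 1: 133
patient 2: 133 + 148 = 281
patient 3: 281 + 148 = 429
patient 4: 429 + 148 = 577
patient 5: 577 + 148 = 725
patient 6: 725 + 148 = 873
patient 7: 873 + 148 = 1021
patient 8: 1021 + 148 = 1169
patient 9: 1169 + 148 = 1317
patient 10: 1317 + 148 = 1465
patient 11: 1465 + 148 = 1613
patient 12: 1613 + 148 = 1761
patient 13: 1761 + 148 = 1909
patient 14: 1909 + 148 = 2057
patient 15: 2057 + 148 = 2205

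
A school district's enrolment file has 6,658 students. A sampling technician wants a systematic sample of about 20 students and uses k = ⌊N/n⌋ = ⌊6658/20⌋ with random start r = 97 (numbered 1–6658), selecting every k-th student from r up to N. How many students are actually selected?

k = ⌊6658/20⌋ = 332
Achieved size = ⌊(6658 − 97)/332⌋ + 1 = ⌊6561/332⌋ + 1 = 19 + 1 = 20
(last selection: 97 + 19×332 = 6405 ≤ 6658; next would be 6737 > 6658)

20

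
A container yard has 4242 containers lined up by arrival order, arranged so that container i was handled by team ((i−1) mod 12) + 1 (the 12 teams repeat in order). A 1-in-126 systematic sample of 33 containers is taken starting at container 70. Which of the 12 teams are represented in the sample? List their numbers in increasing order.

Consecutive selections differ by k = 126, so their team numbers differ by 126 mod 12 = 6.
gcd(126, 12) = 6, so the sample visits 12/6 = 2 distinct residues mod 12.
Start 70 is team 10; the teams hit are 4, 10.

4, 10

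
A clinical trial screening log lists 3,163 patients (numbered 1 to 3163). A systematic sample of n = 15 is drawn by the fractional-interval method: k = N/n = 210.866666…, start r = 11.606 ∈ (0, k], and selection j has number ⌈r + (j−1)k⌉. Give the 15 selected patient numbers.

j=1: r + 0k = 11.606 → ⌈·⌉ = 12
j=2: r + 1k = 222.472666… → ⌈·⌉ = 223
j=3: r + 2k = 433.339333… → ⌈·⌉ = 434
j=4: r + 3k = 644.206 → ⌈·⌉ = 645
j=5: r + 4k = 855.072666… → ⌈·⌉ = 856
j=6: r + 5k = 1065.939333… → ⌈·⌉ = 1066
j=7: r + 6k = 1276.806 → ⌈·⌉ = 1277
j=8: r + 7k = 1487.672666… → ⌈·⌉ = 1488
j=9: r + 8k = 1698.539333… → ⌈·⌉ = 1699
j=10: r + 9k = 1909.406 → ⌈·⌉ = 1910
j=11: r + 10k = 2120.272666… → ⌈·⌉ = 2121
j=12: r + 11k = 2331.139333… → ⌈·⌉ = 2332
j=13: r + 12k = 2542.006 → ⌈·⌉ = 2543
j=14: r + 13k = 2752.872666… → ⌈·⌉ = 2753
j=15: r + 14k = 2963.739333… → ⌈·⌉ = 2964

12, 223, 434, 645, 856, 1066, 1277, 1488, 1699, 1910, 2121, 2332, 2543, 2753, 2964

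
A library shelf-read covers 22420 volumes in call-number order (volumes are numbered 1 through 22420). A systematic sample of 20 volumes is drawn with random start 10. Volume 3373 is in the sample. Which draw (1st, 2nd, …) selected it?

4

k = 22420/20 = 1121
position = (3373 − 10)/1121 + 1 = 3363/1121 + 1 = 3 + 1 = 4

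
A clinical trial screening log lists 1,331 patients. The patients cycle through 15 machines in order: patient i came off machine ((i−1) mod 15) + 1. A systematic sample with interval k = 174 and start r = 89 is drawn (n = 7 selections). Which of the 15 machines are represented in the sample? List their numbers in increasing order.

2, 5, 8, 11, 14

Consecutive selections differ by k = 174, so their machine numbers differ by 174 mod 15 = 9.
gcd(174, 15) = 3, so the sample visits 15/3 = 5 distinct residues mod 15.
Start 89 is machine 14; the machines hit are 2, 5, 8, 11, 14.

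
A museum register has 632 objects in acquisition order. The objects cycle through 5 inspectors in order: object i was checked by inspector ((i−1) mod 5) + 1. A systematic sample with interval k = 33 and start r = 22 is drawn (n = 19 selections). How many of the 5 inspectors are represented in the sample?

5

Consecutive selections differ by k = 33, so their inspector numbers differ by 33 mod 5 = 3.
gcd(33, 5) = 1, so the sample visits 5/1 = 5 distinct residues mod 5.
Start 22 is inspector 2; the inspectors hit are 1, 2, 3, 4, 5.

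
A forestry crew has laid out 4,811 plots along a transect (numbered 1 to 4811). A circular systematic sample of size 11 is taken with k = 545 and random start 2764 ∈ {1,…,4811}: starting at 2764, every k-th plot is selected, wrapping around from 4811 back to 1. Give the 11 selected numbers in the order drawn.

2764, 3309, 3854, 4399, 133, 678, 1223, 1768, 2313, 2858, 3403

Selection 1: 2764
Selection 2: 2764 + 545 = 3309
Selection 3: 3309 + 545 = 3854
Selection 4: 3854 + 545 = 4399
Selection 5: 4399 + 545 = 4944 → 4944 − 4811 = 133
Selection 6: 133 + 545 = 678
Selection 7: 678 + 545 = 1223
Selection 8: 1223 + 545 = 1768
Selection 9: 1768 + 545 = 2313
Selection 10: 2313 + 545 = 2858
Selection 11: 2858 + 545 = 3403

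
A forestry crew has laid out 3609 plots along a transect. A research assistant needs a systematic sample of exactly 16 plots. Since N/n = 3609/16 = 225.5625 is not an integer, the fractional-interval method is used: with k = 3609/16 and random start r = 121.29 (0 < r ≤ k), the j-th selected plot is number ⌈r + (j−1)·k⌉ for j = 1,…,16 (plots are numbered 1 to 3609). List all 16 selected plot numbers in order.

122, 347, 573, 798, 1024, 1250, 1475, 1701, 1926, 2152, 2377, 2603, 2829, 3054, 3280, 3505

j=1: r + 0k = 121.29 → ⌈·⌉ = 122
j=2: r + 1k = 346.8525 → ⌈·⌉ = 347
j=3: r + 2k = 572.415 → ⌈·⌉ = 573
j=4: r + 3k = 797.9775 → ⌈·⌉ = 798
j=5: r + 4k = 1023.54 → ⌈·⌉ = 1024
j=6: r + 5k = 1249.1025 → ⌈·⌉ = 1250
j=7: r + 6k = 1474.665 → ⌈·⌉ = 1475
j=8: r + 7k = 1700.2275 → ⌈·⌉ = 1701
j=9: r + 8k = 1925.79 → ⌈·⌉ = 1926
j=10: r + 9k = 2151.3525 → ⌈·⌉ = 2152
j=11: r + 10k = 2376.915 → ⌈·⌉ = 2377
j=12: r + 11k = 2602.4775 → ⌈·⌉ = 2603
j=13: r + 12k = 2828.04 → ⌈·⌉ = 2829
j=14: r + 13k = 3053.6025 → ⌈·⌉ = 3054
j=15: r + 14k = 3279.165 → ⌈·⌉ = 3280
j=16: r + 15k = 3504.7275 → ⌈·⌉ = 3505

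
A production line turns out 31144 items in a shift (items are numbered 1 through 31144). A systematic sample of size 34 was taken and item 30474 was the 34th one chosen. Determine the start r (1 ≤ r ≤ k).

246

k = 31144/34 = 916
r = 30474 − (34−1)×916 = 30474 − 30228 = 246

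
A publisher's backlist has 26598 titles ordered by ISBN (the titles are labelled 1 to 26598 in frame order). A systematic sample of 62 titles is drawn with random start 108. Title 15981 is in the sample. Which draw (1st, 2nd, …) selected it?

k = 26598/62 = 429
position = (15981 − 108)/429 + 1 = 15873/429 + 1 = 37 + 1 = 38

38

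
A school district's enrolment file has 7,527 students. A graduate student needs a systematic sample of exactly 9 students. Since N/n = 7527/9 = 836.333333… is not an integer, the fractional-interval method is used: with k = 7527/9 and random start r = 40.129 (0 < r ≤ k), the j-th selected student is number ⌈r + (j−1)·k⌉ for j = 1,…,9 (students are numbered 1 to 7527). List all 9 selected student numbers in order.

j=1: r + 0k = 40.129 → ⌈·⌉ = 41
j=2: r + 1k = 876.462333… → ⌈·⌉ = 877
j=3: r + 2k = 1712.795666… → ⌈·⌉ = 1713
j=4: r + 3k = 2549.129 → ⌈·⌉ = 2550
j=5: r + 4k = 3385.462333… → ⌈·⌉ = 3386
j=6: r + 5k = 4221.795666… → ⌈·⌉ = 4222
j=7: r + 6k = 5058.129 → ⌈·⌉ = 5059
j=8: r + 7k = 5894.462333… → ⌈·⌉ = 5895
j=9: r + 8k = 6730.795666… → ⌈·⌉ = 6731

41, 877, 1713, 2550, 3386, 4222, 5059, 5895, 6731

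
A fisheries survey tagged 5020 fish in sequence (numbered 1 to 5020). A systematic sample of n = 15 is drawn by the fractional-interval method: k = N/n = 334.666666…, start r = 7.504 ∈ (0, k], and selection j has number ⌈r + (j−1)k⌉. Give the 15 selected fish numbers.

j=1: r + 0k = 7.504 → ⌈·⌉ = 8
j=2: r + 1k = 342.170666… → ⌈·⌉ = 343
j=3: r + 2k = 676.837333… → ⌈·⌉ = 677
j=4: r + 3k = 1011.504 → ⌈·⌉ = 1012
j=5: r + 4k = 1346.170666… → ⌈·⌉ = 1347
j=6: r + 5k = 1680.837333… → ⌈·⌉ = 1681
j=7: r + 6k = 2015.504 → ⌈·⌉ = 2016
j=8: r + 7k = 2350.170666… → ⌈·⌉ = 2351
j=9: r + 8k = 2684.837333… → ⌈·⌉ = 2685
j=10: r + 9k = 3019.504 → ⌈·⌉ = 3020
j=11: r + 10k = 3354.170666… → ⌈·⌉ = 3355
j=12: r + 11k = 3688.837333… → ⌈·⌉ = 3689
j=13: r + 12k = 4023.504 → ⌈·⌉ = 4024
j=14: r + 13k = 4358.170666… → ⌈·⌉ = 4359
j=15: r + 14k = 4692.837333… → ⌈·⌉ = 4693

8, 343, 677, 1012, 1347, 1681, 2016, 2351, 2685, 3020, 3355, 3689, 4024, 4359, 4693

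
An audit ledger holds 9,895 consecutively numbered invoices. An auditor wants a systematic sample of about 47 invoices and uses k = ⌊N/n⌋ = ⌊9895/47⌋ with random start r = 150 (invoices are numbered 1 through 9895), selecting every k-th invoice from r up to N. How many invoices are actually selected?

47

k = ⌊9895/47⌋ = 210
Achieved size = ⌊(9895 − 150)/210⌋ + 1 = ⌊9745/210⌋ + 1 = 46 + 1 = 47
(last selection: 150 + 46×210 = 9810 ≤ 9895; next would be 10020 > 9895)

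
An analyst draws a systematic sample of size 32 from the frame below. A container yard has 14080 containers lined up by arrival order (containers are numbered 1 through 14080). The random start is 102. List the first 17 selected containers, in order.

102, 542, 982, 1422, 1862, 2302, 2742, 3182, 3622, 4062, 4502, 4942, 5382, 5822, 6262, 6702, 7142

k = N/n = 14080/32 = 440
container 1: 102
container 2: 102 + 440 = 542
container 3: 542 + 440 = 982
container 4: 982 + 440 = 1422
container 5: 1422 + 440 = 1862
container 6: 1862 + 440 = 2302
container 7: 2302 + 440 = 2742
container 8: 2742 + 440 = 3182
container 9: 3182 + 440 = 3622
container 10: 3622 + 440 = 4062
container 11: 4062 + 440 = 4502
container 12: 4502 + 440 = 4942
container 13: 4942 + 440 = 5382
container 14: 5382 + 440 = 5822
container 15: 5822 + 440 = 6262
container 16: 6262 + 440 = 6702
container 17: 6702 + 440 = 7142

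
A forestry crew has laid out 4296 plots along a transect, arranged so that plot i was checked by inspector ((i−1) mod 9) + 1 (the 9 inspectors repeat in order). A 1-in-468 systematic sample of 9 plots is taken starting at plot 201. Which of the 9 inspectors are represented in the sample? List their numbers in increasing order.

3

Consecutive selections differ by k = 468, so their inspector numbers differ by 468 mod 9 = 0.
gcd(468, 9) = 9, so the sample visits 9/9 = 1 distinct residues mod 9.
Start 201 is inspector 3; the inspectors hit are 3.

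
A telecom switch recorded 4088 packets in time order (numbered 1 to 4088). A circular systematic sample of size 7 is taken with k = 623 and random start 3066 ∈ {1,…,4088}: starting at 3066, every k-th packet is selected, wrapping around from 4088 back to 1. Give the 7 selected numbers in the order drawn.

3066, 3689, 224, 847, 1470, 2093, 2716

Selection 1: 3066
Selection 2: 3066 + 623 = 3689
Selection 3: 3689 + 623 = 4312 → 4312 − 4088 = 224
Selection 4: 224 + 623 = 847
Selection 5: 847 + 623 = 1470
Selection 6: 1470 + 623 = 2093
Selection 7: 2093 + 623 = 2716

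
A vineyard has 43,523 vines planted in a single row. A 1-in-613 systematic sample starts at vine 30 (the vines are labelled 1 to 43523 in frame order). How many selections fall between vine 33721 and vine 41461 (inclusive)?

k = 613
First selection ≥ 33721: 30 + ⌈(33721−30)/613⌉·613 = 30 + 55×613 = 33745
Last selection ≤ 41461: 30 + ⌊(41461−30)/613⌋·613 = 30 + 67×613 = 41101
Count = 67 − 55 + 1 = 13

13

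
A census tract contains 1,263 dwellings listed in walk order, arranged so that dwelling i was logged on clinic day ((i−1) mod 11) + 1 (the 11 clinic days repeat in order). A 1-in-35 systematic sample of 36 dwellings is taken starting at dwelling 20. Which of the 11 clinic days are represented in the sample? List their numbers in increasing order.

1, 2, 3, 4, 5, 6, 7, 8, 9, 10, 11

Consecutive selections differ by k = 35, so their clinic day numbers differ by 35 mod 11 = 2.
gcd(35, 11) = 1, so the sample visits 11/1 = 11 distinct residues mod 11.
Start 20 is clinic day 9; the clinic days hit are 1, 2, 3, 4, 5, 6, 7, 8, 9, 10, 11.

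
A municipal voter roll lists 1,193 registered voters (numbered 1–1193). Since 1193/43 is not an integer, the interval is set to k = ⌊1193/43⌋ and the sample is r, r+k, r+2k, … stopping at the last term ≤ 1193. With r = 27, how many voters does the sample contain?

44

k = ⌊1193/43⌋ = 27
Achieved size = ⌊(1193 − 27)/27⌋ + 1 = ⌊1166/27⌋ + 1 = 43 + 1 = 44
(last selection: 27 + 43×27 = 1188 ≤ 1193; next would be 1215 > 1193)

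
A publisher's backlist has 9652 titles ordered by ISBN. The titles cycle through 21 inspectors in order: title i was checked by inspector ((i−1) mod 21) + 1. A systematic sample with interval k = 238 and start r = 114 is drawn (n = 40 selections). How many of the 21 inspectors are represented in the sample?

3

Consecutive selections differ by k = 238, so their inspector numbers differ by 238 mod 21 = 7.
gcd(238, 21) = 7, so the sample visits 21/7 = 3 distinct residues mod 21.
Start 114 is inspector 9; the inspectors hit are 2, 9, 16.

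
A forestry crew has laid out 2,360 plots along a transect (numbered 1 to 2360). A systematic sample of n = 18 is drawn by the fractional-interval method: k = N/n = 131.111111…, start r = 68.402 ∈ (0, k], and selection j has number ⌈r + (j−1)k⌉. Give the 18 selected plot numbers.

j=1: r + 0k = 68.402 → ⌈·⌉ = 69
j=2: r + 1k = 199.513111… → ⌈·⌉ = 200
j=3: r + 2k = 330.624222… → ⌈·⌉ = 331
j=4: r + 3k = 461.735333… → ⌈·⌉ = 462
j=5: r + 4k = 592.846444… → ⌈·⌉ = 593
j=6: r + 5k = 723.957555… → ⌈·⌉ = 724
j=7: r + 6k = 855.068666… → ⌈·⌉ = 856
j=8: r + 7k = 986.179777… → ⌈·⌉ = 987
j=9: r + 8k = 1117.290888… → ⌈·⌉ = 1118
j=10: r + 9k = 1248.402 → ⌈·⌉ = 1249
j=11: r + 10k = 1379.513111… → ⌈·⌉ = 1380
j=12: r + 11k = 1510.624222… → ⌈·⌉ = 1511
j=13: r + 12k = 1641.735333… → ⌈·⌉ = 1642
j=14: r + 13k = 1772.846444… → ⌈·⌉ = 1773
j=15: r + 14k = 1903.957555… → ⌈·⌉ = 1904
j=16: r + 15k = 2035.068666… → ⌈·⌉ = 2036
j=17: r + 16k = 2166.179777… → ⌈·⌉ = 2167
j=18: r + 17k = 2297.290888… → ⌈·⌉ = 2298

69, 200, 331, 462, 593, 724, 856, 987, 1118, 1249, 1380, 1511, 1642, 1773, 1904, 2036, 2167, 2298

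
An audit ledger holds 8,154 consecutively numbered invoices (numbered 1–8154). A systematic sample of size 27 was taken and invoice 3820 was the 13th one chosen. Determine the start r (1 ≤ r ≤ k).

196

k = 8154/27 = 302
r = 3820 − (13−1)×302 = 3820 − 3624 = 196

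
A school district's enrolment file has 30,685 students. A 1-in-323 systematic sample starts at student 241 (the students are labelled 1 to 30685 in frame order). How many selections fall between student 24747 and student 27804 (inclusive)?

k = 323
First selection ≥ 24747: 241 + ⌈(24747−241)/323⌉·323 = 241 + 76×323 = 24789
Last selection ≤ 27804: 241 + ⌊(27804−241)/323⌋·323 = 241 + 85×323 = 27696
Count = 85 − 76 + 1 = 10

10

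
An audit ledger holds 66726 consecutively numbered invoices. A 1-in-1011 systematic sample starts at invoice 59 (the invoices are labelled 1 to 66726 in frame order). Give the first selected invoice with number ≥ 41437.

k = 1011
Steps past start: ⌈(41437 − 59)/1011⌉ = ⌈41378/1011⌉ = 41
Selected invoice: 59 + 41×1011 = 41510

41510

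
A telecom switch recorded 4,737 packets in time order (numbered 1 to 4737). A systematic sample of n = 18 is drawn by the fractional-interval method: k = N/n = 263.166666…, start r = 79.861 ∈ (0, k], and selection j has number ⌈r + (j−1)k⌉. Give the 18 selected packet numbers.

j=1: r + 0k = 79.861 → ⌈·⌉ = 80
j=2: r + 1k = 343.027666… → ⌈·⌉ = 344
j=3: r + 2k = 606.194333… → ⌈·⌉ = 607
j=4: r + 3k = 869.361 → ⌈·⌉ = 870
j=5: r + 4k = 1132.527666… → ⌈·⌉ = 1133
j=6: r + 5k = 1395.694333… → ⌈·⌉ = 1396
j=7: r + 6k = 1658.861 → ⌈·⌉ = 1659
j=8: r + 7k = 1922.027666… → ⌈·⌉ = 1923
j=9: r + 8k = 2185.194333… → ⌈·⌉ = 2186
j=10: r + 9k = 2448.361 → ⌈·⌉ = 2449
j=11: r + 10k = 2711.527666… → ⌈·⌉ = 2712
j=12: r + 11k = 2974.694333… → ⌈·⌉ = 2975
j=13: r + 12k = 3237.861 → ⌈·⌉ = 3238
j=14: r + 13k = 3501.027666… → ⌈·⌉ = 3502
j=15: r + 14k = 3764.194333… → ⌈·⌉ = 3765
j=16: r + 15k = 4027.361 → ⌈·⌉ = 4028
j=17: r + 16k = 4290.527666… → ⌈·⌉ = 4291
j=18: r + 17k = 4553.694333… → ⌈·⌉ = 4554

80, 344, 607, 870, 1133, 1396, 1659, 1923, 2186, 2449, 2712, 2975, 3238, 3502, 3765, 4028, 4291, 4554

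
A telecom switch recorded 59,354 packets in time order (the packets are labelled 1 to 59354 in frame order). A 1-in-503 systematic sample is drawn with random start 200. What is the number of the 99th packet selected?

49494

k = 503
99th selection = r + (99−1)·k = 200 + 98×503 = 200 + 49294 = 49494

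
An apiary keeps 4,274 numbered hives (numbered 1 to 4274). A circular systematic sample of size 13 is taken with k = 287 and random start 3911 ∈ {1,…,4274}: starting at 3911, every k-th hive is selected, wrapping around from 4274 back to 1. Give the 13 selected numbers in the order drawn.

3911, 4198, 211, 498, 785, 1072, 1359, 1646, 1933, 2220, 2507, 2794, 3081

Selection 1: 3911
Selection 2: 3911 + 287 = 4198
Selection 3: 4198 + 287 = 4485 → 4485 − 4274 = 211
Selection 4: 211 + 287 = 498
Selection 5: 498 + 287 = 785
Selection 6: 785 + 287 = 1072
Selection 7: 1072 + 287 = 1359
Selection 8: 1359 + 287 = 1646
Selection 9: 1646 + 287 = 1933
Selection 10: 1933 + 287 = 2220
Selection 11: 2220 + 287 = 2507
Selection 12: 2507 + 287 = 2794
Selection 13: 2794 + 287 = 3081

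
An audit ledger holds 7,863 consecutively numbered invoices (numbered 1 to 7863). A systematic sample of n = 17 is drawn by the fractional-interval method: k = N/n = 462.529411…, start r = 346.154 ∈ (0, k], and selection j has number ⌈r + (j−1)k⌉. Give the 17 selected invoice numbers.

j=1: r + 0k = 346.154 → ⌈·⌉ = 347
j=2: r + 1k = 808.683411… → ⌈·⌉ = 809
j=3: r + 2k = 1271.212823… → ⌈·⌉ = 1272
j=4: r + 3k = 1733.742235… → ⌈·⌉ = 1734
j=5: r + 4k = 2196.271647… → ⌈·⌉ = 2197
j=6: r + 5k = 2658.801058… → ⌈·⌉ = 2659
j=7: r + 6k = 3121.330470… → ⌈·⌉ = 3122
j=8: r + 7k = 3583.859882… → ⌈·⌉ = 3584
j=9: r + 8k = 4046.389294… → ⌈·⌉ = 4047
j=10: r + 9k = 4508.918705… → ⌈·⌉ = 4509
j=11: r + 10k = 4971.448117… → ⌈·⌉ = 4972
j=12: r + 11k = 5433.977529… → ⌈·⌉ = 5434
j=13: r + 12k = 5896.506941… → ⌈·⌉ = 5897
j=14: r + 13k = 6359.036352… → ⌈·⌉ = 6360
j=15: r + 14k = 6821.565764… → ⌈·⌉ = 6822
j=16: r + 15k = 7284.095176… → ⌈·⌉ = 7285
j=17: r + 16k = 7746.624588… → ⌈·⌉ = 7747

347, 809, 1272, 1734, 2197, 2659, 3122, 3584, 4047, 4509, 4972, 5434, 5897, 6360, 6822, 7285, 7747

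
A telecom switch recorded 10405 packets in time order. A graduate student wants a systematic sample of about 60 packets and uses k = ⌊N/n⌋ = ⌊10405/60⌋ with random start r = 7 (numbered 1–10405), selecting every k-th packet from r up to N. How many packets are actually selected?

61

k = ⌊10405/60⌋ = 173
Achieved size = ⌊(10405 − 7)/173⌋ + 1 = ⌊10398/173⌋ + 1 = 60 + 1 = 61
(last selection: 7 + 60×173 = 10387 ≤ 10405; next would be 10560 > 10405)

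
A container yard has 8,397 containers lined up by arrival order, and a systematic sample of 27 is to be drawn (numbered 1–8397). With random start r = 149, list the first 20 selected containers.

149, 460, 771, 1082, 1393, 1704, 2015, 2326, 2637, 2948, 3259, 3570, 3881, 4192, 4503, 4814, 5125, 5436, 5747, 6058

k = N/n = 8397/27 = 311
container 1: 149
container 2: 149 + 311 = 460
container 3: 460 + 311 = 771
container 4: 771 + 311 = 1082
container 5: 1082 + 311 = 1393
container 6: 1393 + 311 = 1704
container 7: 1704 + 311 = 2015
container 8: 2015 + 311 = 2326
container 9: 2326 + 311 = 2637
container 10: 2637 + 311 = 2948
container 11: 2948 + 311 = 3259
container 12: 3259 + 311 = 3570
container 13: 3570 + 311 = 3881
container 14: 3881 + 311 = 4192
container 15: 4192 + 311 = 4503
container 16: 4503 + 311 = 4814
container 17: 4814 + 311 = 5125
container 18: 5125 + 311 = 5436
container 19: 5436 + 311 = 5747
container 20: 5747 + 311 = 6058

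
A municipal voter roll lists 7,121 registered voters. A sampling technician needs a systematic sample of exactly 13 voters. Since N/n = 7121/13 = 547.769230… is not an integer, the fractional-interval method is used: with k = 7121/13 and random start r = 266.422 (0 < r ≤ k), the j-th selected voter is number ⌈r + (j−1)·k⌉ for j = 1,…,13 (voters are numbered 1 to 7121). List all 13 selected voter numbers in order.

267, 815, 1362, 1910, 2458, 3006, 3554, 4101, 4649, 5197, 5745, 6292, 6840

j=1: r + 0k = 266.422 → ⌈·⌉ = 267
j=2: r + 1k = 814.191230… → ⌈·⌉ = 815
j=3: r + 2k = 1361.960461… → ⌈·⌉ = 1362
j=4: r + 3k = 1909.729692… → ⌈·⌉ = 1910
j=5: r + 4k = 2457.498923… → ⌈·⌉ = 2458
j=6: r + 5k = 3005.268153… → ⌈·⌉ = 3006
j=7: r + 6k = 3553.037384… → ⌈·⌉ = 3554
j=8: r + 7k = 4100.806615… → ⌈·⌉ = 4101
j=9: r + 8k = 4648.575846… → ⌈·⌉ = 4649
j=10: r + 9k = 5196.345076… → ⌈·⌉ = 5197
j=11: r + 10k = 5744.114307… → ⌈·⌉ = 5745
j=12: r + 11k = 6291.883538… → ⌈·⌉ = 6292
j=13: r + 12k = 6839.652769… → ⌈·⌉ = 6840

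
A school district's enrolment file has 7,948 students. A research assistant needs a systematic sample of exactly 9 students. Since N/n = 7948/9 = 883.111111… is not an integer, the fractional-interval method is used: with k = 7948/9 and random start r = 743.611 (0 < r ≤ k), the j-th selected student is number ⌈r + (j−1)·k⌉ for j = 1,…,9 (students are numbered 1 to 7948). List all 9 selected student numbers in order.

j=1: r + 0k = 743.611 → ⌈·⌉ = 744
j=2: r + 1k = 1626.722111… → ⌈·⌉ = 1627
j=3: r + 2k = 2509.833222… → ⌈·⌉ = 2510
j=4: r + 3k = 3392.944333… → ⌈·⌉ = 3393
j=5: r + 4k = 4276.055444… → ⌈·⌉ = 4277
j=6: r + 5k = 5159.166555… → ⌈·⌉ = 5160
j=7: r + 6k = 6042.277666… → ⌈·⌉ = 6043
j=8: r + 7k = 6925.388777… → ⌈·⌉ = 6926
j=9: r + 8k = 7808.499888… → ⌈·⌉ = 7809

744, 1627, 2510, 3393, 4277, 5160, 6043, 6926, 7809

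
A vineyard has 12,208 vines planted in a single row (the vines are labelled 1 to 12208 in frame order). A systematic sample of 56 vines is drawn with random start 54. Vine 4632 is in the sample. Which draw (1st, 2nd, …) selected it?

22

k = 12208/56 = 218
position = (4632 − 54)/218 + 1 = 4578/218 + 1 = 21 + 1 = 22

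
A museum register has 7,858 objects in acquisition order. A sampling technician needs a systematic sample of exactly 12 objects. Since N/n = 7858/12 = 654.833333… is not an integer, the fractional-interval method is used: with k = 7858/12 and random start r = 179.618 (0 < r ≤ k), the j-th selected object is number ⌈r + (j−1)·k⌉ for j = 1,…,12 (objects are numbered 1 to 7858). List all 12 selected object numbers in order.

j=1: r + 0k = 179.618 → ⌈·⌉ = 180
j=2: r + 1k = 834.451333… → ⌈·⌉ = 835
j=3: r + 2k = 1489.284666… → ⌈·⌉ = 1490
j=4: r + 3k = 2144.118 → ⌈·⌉ = 2145
j=5: r + 4k = 2798.951333… → ⌈·⌉ = 2799
j=6: r + 5k = 3453.784666… → ⌈·⌉ = 3454
j=7: r + 6k = 4108.618 → ⌈·⌉ = 4109
j=8: r + 7k = 4763.451333… → ⌈·⌉ = 4764
j=9: r + 8k = 5418.284666… → ⌈·⌉ = 5419
j=10: r + 9k = 6073.118 → ⌈·⌉ = 6074
j=11: r + 10k = 6727.951333… → ⌈·⌉ = 6728
j=12: r + 11k = 7382.784666… → ⌈·⌉ = 7383

180, 835, 1490, 2145, 2799, 3454, 4109, 4764, 5419, 6074, 6728, 7383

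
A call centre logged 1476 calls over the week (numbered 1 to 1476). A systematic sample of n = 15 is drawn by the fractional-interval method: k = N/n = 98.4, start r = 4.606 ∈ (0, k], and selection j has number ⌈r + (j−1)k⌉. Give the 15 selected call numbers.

j=1: r + 0k = 4.606 → ⌈·⌉ = 5
j=2: r + 1k = 103.006 → ⌈·⌉ = 104
j=3: r + 2k = 201.406 → ⌈·⌉ = 202
j=4: r + 3k = 299.806 → ⌈·⌉ = 300
j=5: r + 4k = 398.206 → ⌈·⌉ = 399
j=6: r + 5k = 496.606 → ⌈·⌉ = 497
j=7: r + 6k = 595.006 → ⌈·⌉ = 596
j=8: r + 7k = 693.406 → ⌈·⌉ = 694
j=9: r + 8k = 791.806 → ⌈·⌉ = 792
j=10: r + 9k = 890.206 → ⌈·⌉ = 891
j=11: r + 10k = 988.606 → ⌈·⌉ = 989
j=12: r + 11k = 1087.006 → ⌈·⌉ = 1088
j=13: r + 12k = 1185.406 → ⌈·⌉ = 1186
j=14: r + 13k = 1283.806 → ⌈·⌉ = 1284
j=15: r + 14k = 1382.206 → ⌈·⌉ = 1383

5, 104, 202, 300, 399, 497, 596, 694, 792, 891, 989, 1088, 1186, 1284, 1383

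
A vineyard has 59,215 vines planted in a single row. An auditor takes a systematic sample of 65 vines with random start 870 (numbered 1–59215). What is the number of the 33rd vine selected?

30022

k = 59215/65 = 911
33rd selection = r + (33−1)·k = 870 + 32×911 = 870 + 29152 = 30022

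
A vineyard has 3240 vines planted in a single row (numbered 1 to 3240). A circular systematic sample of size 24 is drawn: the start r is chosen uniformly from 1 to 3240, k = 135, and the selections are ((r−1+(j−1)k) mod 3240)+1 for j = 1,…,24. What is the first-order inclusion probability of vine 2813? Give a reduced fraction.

1/135

For each position j, as r ranges over 1…3240 the j-th selection hits every vine exactly once, so vine 2813 is selected for exactly 24 of the 3240 starts.
Inclusion probability = 24/3240 = 1/135.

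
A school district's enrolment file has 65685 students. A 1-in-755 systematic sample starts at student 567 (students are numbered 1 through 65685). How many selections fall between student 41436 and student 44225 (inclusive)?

k = 755
First selection ≥ 41436: 567 + ⌈(41436−567)/755⌉·755 = 567 + 55×755 = 42092
Last selection ≤ 44225: 567 + ⌊(44225−567)/755⌋·755 = 567 + 57×755 = 43602
Count = 57 − 55 + 1 = 3

3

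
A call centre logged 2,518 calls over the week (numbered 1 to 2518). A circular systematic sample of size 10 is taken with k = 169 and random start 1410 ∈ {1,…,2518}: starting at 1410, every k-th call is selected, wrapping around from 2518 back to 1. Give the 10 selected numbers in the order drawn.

1410, 1579, 1748, 1917, 2086, 2255, 2424, 75, 244, 413

Selection 1: 1410
Selection 2: 1410 + 169 = 1579
Selection 3: 1579 + 169 = 1748
Selection 4: 1748 + 169 = 1917
Selection 5: 1917 + 169 = 2086
Selection 6: 2086 + 169 = 2255
Selection 7: 2255 + 169 = 2424
Selection 8: 2424 + 169 = 2593 → 2593 − 2518 = 75
Selection 9: 75 + 169 = 244
Selection 10: 244 + 169 = 413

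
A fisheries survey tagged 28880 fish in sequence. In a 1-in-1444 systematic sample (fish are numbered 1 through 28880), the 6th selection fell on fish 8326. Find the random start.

1106

k = 1444
r = 8326 − (6−1)×1444 = 8326 − 7220 = 1106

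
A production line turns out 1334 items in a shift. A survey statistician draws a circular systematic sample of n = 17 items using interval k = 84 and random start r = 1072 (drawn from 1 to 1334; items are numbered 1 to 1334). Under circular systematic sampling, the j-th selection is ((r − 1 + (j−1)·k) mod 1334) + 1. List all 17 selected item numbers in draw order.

Selection 1: 1072
Selection 2: 1072 + 84 = 1156
Selection 3: 1156 + 84 = 1240
Selection 4: 1240 + 84 = 1324
Selection 5: 1324 + 84 = 1408 → 1408 − 1334 = 74
Selection 6: 74 + 84 = 158
Selection 7: 158 + 84 = 242
Selection 8: 242 + 84 = 326
Selection 9: 326 + 84 = 410
Selection 10: 410 + 84 = 494
Selection 11: 494 + 84 = 578
Selection 12: 578 + 84 = 662
Selection 13: 662 + 84 = 746
Selection 14: 746 + 84 = 830
Selection 15: 830 + 84 = 914
Selection 16: 914 + 84 = 998
Selection 17: 998 + 84 = 1082

1072, 1156, 1240, 1324, 74, 158, 242, 326, 410, 494, 578, 662, 746, 830, 914, 998, 1082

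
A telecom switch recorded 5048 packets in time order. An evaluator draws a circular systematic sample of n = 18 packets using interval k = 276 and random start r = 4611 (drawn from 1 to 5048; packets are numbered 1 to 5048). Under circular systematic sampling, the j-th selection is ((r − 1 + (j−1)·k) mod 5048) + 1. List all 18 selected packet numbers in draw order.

4611, 4887, 115, 391, 667, 943, 1219, 1495, 1771, 2047, 2323, 2599, 2875, 3151, 3427, 3703, 3979, 4255

Selection 1: 4611
Selection 2: 4611 + 276 = 4887
Selection 3: 4887 + 276 = 5163 → 5163 − 5048 = 115
Selection 4: 115 + 276 = 391
Selection 5: 391 + 276 = 667
Selection 6: 667 + 276 = 943
Selection 7: 943 + 276 = 1219
Selection 8: 1219 + 276 = 1495
Selection 9: 1495 + 276 = 1771
Selection 10: 1771 + 276 = 2047
Selection 11: 2047 + 276 = 2323
Selection 12: 2323 + 276 = 2599
Selection 13: 2599 + 276 = 2875
Selection 14: 2875 + 276 = 3151
Selection 15: 3151 + 276 = 3427
Selection 16: 3427 + 276 = 3703
Selection 17: 3703 + 276 = 3979
Selection 18: 3979 + 276 = 4255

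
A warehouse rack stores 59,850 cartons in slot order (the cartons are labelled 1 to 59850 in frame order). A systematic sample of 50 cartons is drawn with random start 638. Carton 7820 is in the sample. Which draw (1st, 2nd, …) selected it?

7

k = 59850/50 = 1197
position = (7820 − 638)/1197 + 1 = 7182/1197 + 1 = 6 + 1 = 7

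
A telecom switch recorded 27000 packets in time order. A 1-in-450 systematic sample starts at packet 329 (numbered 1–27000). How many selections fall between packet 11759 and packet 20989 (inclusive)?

k = 450
First selection ≥ 11759: 329 + ⌈(11759−329)/450⌉·450 = 329 + 26×450 = 12029
Last selection ≤ 20989: 329 + ⌊(20989−329)/450⌋·450 = 329 + 45×450 = 20579
Count = 45 − 26 + 1 = 20

20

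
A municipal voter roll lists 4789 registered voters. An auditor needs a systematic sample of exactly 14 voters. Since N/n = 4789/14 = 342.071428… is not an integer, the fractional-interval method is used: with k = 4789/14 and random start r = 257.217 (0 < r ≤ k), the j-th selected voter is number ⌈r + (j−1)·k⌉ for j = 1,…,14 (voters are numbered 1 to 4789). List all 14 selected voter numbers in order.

j=1: r + 0k = 257.217 → ⌈·⌉ = 258
j=2: r + 1k = 599.288428… → ⌈·⌉ = 600
j=3: r + 2k = 941.359857… → ⌈·⌉ = 942
j=4: r + 3k = 1283.431285… → ⌈·⌉ = 1284
j=5: r + 4k = 1625.502714… → ⌈·⌉ = 1626
j=6: r + 5k = 1967.574142… → ⌈·⌉ = 1968
j=7: r + 6k = 2309.645571… → ⌈·⌉ = 2310
j=8: r + 7k = 2651.717 → ⌈·⌉ = 2652
j=9: r + 8k = 2993.788428… → ⌈·⌉ = 2994
j=10: r + 9k = 3335.859857… → ⌈·⌉ = 3336
j=11: r + 10k = 3677.931285… → ⌈·⌉ = 3678
j=12: r + 11k = 4020.002714… → ⌈·⌉ = 4021
j=13: r + 12k = 4362.074142… → ⌈·⌉ = 4363
j=14: r + 13k = 4704.145571… → ⌈·⌉ = 4705

258, 600, 942, 1284, 1626, 1968, 2310, 2652, 2994, 3336, 3678, 4021, 4363, 4705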